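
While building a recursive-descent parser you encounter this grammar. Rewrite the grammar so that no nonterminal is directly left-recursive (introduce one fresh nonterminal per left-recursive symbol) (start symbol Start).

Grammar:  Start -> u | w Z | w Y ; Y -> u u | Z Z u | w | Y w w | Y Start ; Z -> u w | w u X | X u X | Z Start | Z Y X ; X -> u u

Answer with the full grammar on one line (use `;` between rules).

Start -> u | w Z | w Y; Y -> u u Y1 | Z Z u Y1 | w Y1; Z -> u w Z1 | w u X Z1 | X u X Z1; X -> u u; Y1 -> w w Y1 | Start Y1 | ε; Z1 -> Start Z1 | Y X Z1 | ε

Y, Z are directly left-recursive.
For Y: α = {w w, Start}, β = {u u, Z Z u, w}. Rewrite as Y → β Y1 and Y1 → α Y1 | ε.
For Z: α = {Start, Y X}, β = {u w, w u X, X u X}. Rewrite as Z → β Z1 and Z1 → α Z1 | ε.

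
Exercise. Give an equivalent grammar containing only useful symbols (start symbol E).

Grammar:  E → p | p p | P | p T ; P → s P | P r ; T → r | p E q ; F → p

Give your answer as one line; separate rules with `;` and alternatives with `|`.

Generating nonterminals: {E, F, T}.
Reachable from E after that: {E, T}.
Removed useless symbols: {F, P} and every production mentioning them.

E → p | p p | p T; T → r | p E q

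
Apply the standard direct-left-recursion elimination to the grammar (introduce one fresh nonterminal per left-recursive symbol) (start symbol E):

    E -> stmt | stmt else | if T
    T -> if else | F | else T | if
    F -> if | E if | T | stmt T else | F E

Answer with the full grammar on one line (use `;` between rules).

E -> stmt | stmt else | if T; T -> if else | F | else T | if; F -> if F' | E if F' | T F' | stmt T else F'; F' -> E F' | ε

F is directly left-recursive.
For F: α = {E}, β = {if, E if, T, stmt T else}. Rewrite as F → β F' and F' → α F' | ε.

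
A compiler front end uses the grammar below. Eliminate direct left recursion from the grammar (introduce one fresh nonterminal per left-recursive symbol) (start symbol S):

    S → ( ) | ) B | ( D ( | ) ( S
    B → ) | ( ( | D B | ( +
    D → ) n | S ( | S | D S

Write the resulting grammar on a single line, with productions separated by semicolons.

S → ( ) | ) B | ( D ( | ) ( S; B → ) | ( ( | D B | ( +; D → ) n D' | S ( D' | S D'; D' → S D' | ε

D is directly left-recursive.
For D: α = {S}, β = {) n, S (, S}. Rewrite as D → β D' and D' → α D' | ε.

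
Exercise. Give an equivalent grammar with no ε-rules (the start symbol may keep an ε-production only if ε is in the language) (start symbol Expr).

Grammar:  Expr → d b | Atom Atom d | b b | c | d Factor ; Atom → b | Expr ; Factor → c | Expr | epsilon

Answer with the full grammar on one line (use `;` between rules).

The nullable symbols are {Factor}.
ε ∉ L(G), so no ε-production is kept.
Add the nullable-subset variants: Expr → d Factor gives d Factor | d.

Expr → d b | Atom Atom d | b b | c | d Factor | d; Atom → b | Expr; Factor → c | Expr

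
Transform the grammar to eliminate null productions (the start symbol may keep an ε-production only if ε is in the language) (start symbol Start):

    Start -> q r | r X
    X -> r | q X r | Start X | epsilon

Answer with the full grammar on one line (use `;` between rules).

Start -> q r | r X | r; X -> r | q X r | q r | Start X | Start

Nullable set = {X}.
ε ∉ L(G), so no ε-production is kept.
For each production, add variants omitting each subset of nullable occurrences: Start → r X gives r X | r. X → q X r gives q X r | q r. X → Start X gives Start X | Start.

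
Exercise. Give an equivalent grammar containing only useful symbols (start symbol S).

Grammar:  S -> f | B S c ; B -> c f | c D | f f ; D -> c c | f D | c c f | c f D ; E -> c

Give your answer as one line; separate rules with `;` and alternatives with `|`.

Generating nonterminals: {B, D, E, S}.
Reachable from S after that: {B, D, S}.
Removed useless symbols: {E} and every production mentioning them.

S -> f | B S c; B -> c f | c D | f f; D -> c c | f D | c c f | c f D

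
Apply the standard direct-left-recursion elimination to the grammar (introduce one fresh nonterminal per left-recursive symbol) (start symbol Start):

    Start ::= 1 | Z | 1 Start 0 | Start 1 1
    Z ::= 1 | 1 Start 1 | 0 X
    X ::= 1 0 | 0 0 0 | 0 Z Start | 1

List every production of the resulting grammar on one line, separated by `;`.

Left recursion appears on Start.
For Start: α = {1 1}, β = {1, Z, 1 Start 0}. Rewrite as Start → β Start1 and Start1 → α Start1 | ε.

Start ::= 1 Start1 | Z Start1 | 1 Start 0 Start1; Z ::= 1 | 1 Start 1 | 0 X; X ::= 1 0 | 0 0 0 | 0 Z Start | 1; Start1 ::= 1 1 Start1 | ε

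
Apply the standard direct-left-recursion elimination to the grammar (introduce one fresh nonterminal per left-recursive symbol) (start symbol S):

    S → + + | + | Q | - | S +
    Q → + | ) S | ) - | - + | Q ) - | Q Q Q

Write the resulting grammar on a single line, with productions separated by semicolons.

S → + + S' | + S' | Q S' | - S'; Q → + Q' | ) S Q' | ) - Q' | - + Q'; S' → + S' | ε; Q' → ) - Q' | Q Q Q' | ε

S, Q are directly left-recursive.
For S: α = {+}, β = {+ +, +, Q, -}. Rewrite as S → β S' and S' → α S' | ε.
For Q: α = {) -, Q Q}, β = {+, ) S, ) -, - +}. Rewrite as Q → β Q' and Q' → α Q' | ε.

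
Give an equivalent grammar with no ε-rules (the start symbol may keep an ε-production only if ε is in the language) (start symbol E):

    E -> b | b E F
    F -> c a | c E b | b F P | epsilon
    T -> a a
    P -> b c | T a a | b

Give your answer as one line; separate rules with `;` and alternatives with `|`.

E -> b | b E F | b E; F -> c a | c E b | b F P | b P; T -> a a; P -> b c | T a a | b

The nullable symbols are {F}.
ε ∉ L(G), so no ε-production is kept.
For each production, add variants omitting each subset of nullable occurrences: E → b E F gives b E F | b E. F → b F P gives b F P | b P.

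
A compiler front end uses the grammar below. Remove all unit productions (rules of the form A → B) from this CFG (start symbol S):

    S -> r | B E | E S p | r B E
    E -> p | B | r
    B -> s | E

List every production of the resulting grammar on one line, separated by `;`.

S -> r | B E | E S p | r B E; E -> s | p | r; B -> s | p | r

Unit pairs: B ⇒* {E}; E ⇒* {B}.
For every A with A ⇒* B via unit rules, add B's non-unit alternatives to A; then delete every rule of the form X → Y.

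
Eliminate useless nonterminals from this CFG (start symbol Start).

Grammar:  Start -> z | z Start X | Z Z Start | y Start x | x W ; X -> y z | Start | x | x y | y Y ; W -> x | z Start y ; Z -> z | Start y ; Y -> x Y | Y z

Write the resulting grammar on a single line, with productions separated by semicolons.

Start -> z | z Start X | Z Z Start | y Start x | x W; X -> y z | Start | x | x y; W -> x | z Start y; Z -> z | Start y

Generating nonterminals: {Start, W, X, Z}.
Reachable from Start after that: {Start, W, X, Z}.
Removed useless symbols: {Y} and every production mentioning them.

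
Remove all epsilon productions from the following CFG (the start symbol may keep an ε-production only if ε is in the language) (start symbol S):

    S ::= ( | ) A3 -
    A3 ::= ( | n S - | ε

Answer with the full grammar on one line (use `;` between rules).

Nullable nonterminals: {A3}.
ε ∉ L(G), so no ε-production is kept.
Expand every rule over subsets of its nullable positions: S → ) A3 - gives ) A3 - | ) -.

S ::= ( | ) A3 - | ) -; A3 ::= ( | n S -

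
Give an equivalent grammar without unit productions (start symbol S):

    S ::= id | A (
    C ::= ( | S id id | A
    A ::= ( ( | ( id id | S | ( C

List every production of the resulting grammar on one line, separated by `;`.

S ::= id | A (; C ::= ( | S id id | id | A ( | ( ( | ( id id | ( C; A ::= id | A ( | ( ( | ( id id | ( C

Unit pairs: A ⇒* {S}; C ⇒* {A, S}.
For every A with A ⇒* B via unit rules, add B's non-unit alternatives to A; then delete every rule of the form X → Y.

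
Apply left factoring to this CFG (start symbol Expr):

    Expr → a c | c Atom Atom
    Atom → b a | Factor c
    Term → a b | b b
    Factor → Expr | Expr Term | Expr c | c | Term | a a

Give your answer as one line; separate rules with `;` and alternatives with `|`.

Factor has alternatives sharing prefix 'Expr': factor to Factor → Expr Factor1 with Factor1 → ε | Term | c.

Expr → a c | c Atom Atom; Atom → b a | Factor c; Term → a b | b b; Factor → c | Term | a a | Expr Factor1; Factor1 → ε | Term | c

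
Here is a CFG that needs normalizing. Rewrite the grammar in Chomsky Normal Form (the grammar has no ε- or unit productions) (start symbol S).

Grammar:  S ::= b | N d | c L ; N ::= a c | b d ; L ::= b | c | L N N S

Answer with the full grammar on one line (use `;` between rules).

S ::= b | N X1 | X2 L; N ::= X3 X2 | X4 X1; L ::= b | c | L Y1; X1 ::= d; X2 ::= c; X3 ::= a; X4 ::= b; Y1 ::= N Y2; Y2 ::= N S

Introduce a nonterminal for each terminal appearing in a rule of length ≥ 2: X1 → d, X2 → c, X3 → a, X4 → b.
Binarize each right-hand side of length ≥ 3 by chaining fresh nonterminals (Y1, Y2, …): affected rules were L → L N N S.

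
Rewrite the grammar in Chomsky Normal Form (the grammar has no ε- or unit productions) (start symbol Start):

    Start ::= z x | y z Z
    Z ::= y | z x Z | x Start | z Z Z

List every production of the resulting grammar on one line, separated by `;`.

Start ::= X1 X2 | X3 Y1; Z ::= y | X1 Y2 | X2 Start | X1 Y3; X1 ::= z; X2 ::= x; X3 ::= y; Y1 ::= X1 Z; Y2 ::= X2 Z; Y3 ::= Z Z

Introduce a nonterminal for each terminal appearing in a rule of length ≥ 2: X1 → z, X2 → x, X3 → y.
Binarize each right-hand side of length ≥ 3 by chaining fresh nonterminals (Y1, Y2, …): affected rules were Start → X3 X1 Z; Z → X1 X2 Z; Z → X1 Z Z.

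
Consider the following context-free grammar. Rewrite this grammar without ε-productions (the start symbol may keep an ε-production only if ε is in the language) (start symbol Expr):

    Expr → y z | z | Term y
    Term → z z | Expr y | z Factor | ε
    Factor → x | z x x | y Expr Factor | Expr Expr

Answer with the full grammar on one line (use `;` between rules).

Expr → y z | z | Term y | y; Term → z z | Expr y | z Factor; Factor → x | z x x | y Expr Factor | Expr Expr

Nullable nonterminals: {Term}.
ε ∉ L(G), so no ε-production is kept.
Add the nullable-subset variants: Expr → Term y gives Term y | y.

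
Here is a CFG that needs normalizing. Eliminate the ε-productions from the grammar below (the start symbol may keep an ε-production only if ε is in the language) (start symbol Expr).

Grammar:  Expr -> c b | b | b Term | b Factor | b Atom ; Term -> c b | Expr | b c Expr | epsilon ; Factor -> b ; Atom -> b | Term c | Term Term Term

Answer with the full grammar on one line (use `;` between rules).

The nullable symbols are {Atom, Term}.
ε ∉ L(G), so no ε-production is kept.
Expand every rule over subsets of its nullable positions: Atom → Term c gives Term c | c. Atom → Term Term Term gives Term Term Term | Term Term | Term.

Expr -> c b | b | b Term | b Factor | b Atom; Term -> c b | Expr | b c Expr; Factor -> b; Atom -> b | Term c | c | Term Term Term | Term Term | Term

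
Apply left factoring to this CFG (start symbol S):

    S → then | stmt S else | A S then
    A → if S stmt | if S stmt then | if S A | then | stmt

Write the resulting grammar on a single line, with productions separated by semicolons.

A has alternatives sharing prefix 'if S': factor to A → if S A' with A' → stmt | stmt then | A.
A' has alternatives sharing prefix 'stmt': factor to A' → stmt A'' with A'' → ε | then.

S → then | stmt S else | A S then; A → then | stmt | if S A'; A' → A | stmt A''; A'' → ε | then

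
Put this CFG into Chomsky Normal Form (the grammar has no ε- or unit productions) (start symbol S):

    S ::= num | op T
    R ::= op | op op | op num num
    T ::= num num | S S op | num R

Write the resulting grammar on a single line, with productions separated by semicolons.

S ::= num | X1 T; R ::= op | X1 X1 | X1 Y1; T ::= X2 X2 | S Y2 | X2 R; X1 ::= op; X2 ::= num; Y1 ::= X2 X2; Y2 ::= S X1

Introduce a nonterminal for each terminal appearing in a rule of length ≥ 2: X1 → op, X2 → num.
Binarize each right-hand side of length ≥ 3 by chaining fresh nonterminals (Y1, Y2, …): affected rules were R → X1 X2 X2; T → S S X1.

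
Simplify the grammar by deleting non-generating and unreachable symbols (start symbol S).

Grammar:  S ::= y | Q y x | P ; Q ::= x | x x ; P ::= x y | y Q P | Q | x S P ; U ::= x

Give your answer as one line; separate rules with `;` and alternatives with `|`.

Generating nonterminals: {P, Q, S, U}.
Reachable from S after that: {P, Q, S}.
Removed useless symbols: {U} and every production mentioning them.

S ::= y | Q y x | P; Q ::= x | x x; P ::= x y | y Q P | Q | x S P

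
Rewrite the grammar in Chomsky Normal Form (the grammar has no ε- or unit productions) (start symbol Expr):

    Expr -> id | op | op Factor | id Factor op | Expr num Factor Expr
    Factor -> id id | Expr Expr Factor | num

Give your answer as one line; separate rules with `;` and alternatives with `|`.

Introduce a nonterminal for each terminal appearing in a rule of length ≥ 2: X1 → op, X2 → id, X3 → num.
Binarize each right-hand side of length ≥ 3 by chaining fresh nonterminals (Y1, Y2, …): affected rules were Expr → X2 Factor X1; Expr → Expr X3 Factor Expr; Factor → Expr Expr Factor.

Expr -> id | op | X1 Factor | X2 Y1 | Expr Y2; Factor -> X2 X2 | Expr Y4 | num; X1 -> op; X2 -> id; X3 -> num; Y1 -> Factor X1; Y2 -> X3 Y3; Y3 -> Factor Expr; Y4 -> Expr Factor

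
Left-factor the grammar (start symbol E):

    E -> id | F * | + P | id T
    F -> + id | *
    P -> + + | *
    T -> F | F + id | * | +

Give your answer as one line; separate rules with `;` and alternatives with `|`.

E has alternatives sharing prefix 'id': factor to E → id E' with E' → ε | T.
T has alternatives sharing prefix 'F': factor to T → F T' with T' → ε | + id.

E -> F * | + P | id E'; F -> + id | *; P -> + + | *; T -> * | + | F T'; E' -> ε | T; T' -> ε | + id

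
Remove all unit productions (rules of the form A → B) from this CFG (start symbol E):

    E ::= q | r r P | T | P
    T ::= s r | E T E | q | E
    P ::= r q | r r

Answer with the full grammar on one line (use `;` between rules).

E ::= q | r r P | r q | r r | s r | E T E; T ::= q | r r P | r q | r r | s r | E T E; P ::= r q | r r

Unit pairs: E ⇒* {P, T}; T ⇒* {E, P}.
Replace each nonterminal's rules with the union of the non-unit rules of every nonterminal it unit-derives.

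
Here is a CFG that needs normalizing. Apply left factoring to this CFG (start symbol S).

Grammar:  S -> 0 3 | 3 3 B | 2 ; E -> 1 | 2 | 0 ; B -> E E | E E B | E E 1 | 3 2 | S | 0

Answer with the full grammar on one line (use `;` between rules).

S -> 0 3 | 3 3 B | 2; E -> 1 | 2 | 0; B -> 3 2 | S | 0 | E E B'; B' -> eps | B | 1

B has alternatives sharing prefix 'E E': factor to B → E E B' with B' → ε | B | 1.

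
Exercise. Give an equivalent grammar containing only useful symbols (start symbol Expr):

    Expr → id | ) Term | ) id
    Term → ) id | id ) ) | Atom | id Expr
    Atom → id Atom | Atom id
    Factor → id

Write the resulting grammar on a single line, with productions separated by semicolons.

Expr → id | ) Term | ) id; Term → ) id | id ) ) | id Expr

Generating nonterminals: {Expr, Factor, Term}.
Reachable from Expr after that: {Expr, Term}.
Removed useless symbols: {Atom, Factor} and every production mentioning them.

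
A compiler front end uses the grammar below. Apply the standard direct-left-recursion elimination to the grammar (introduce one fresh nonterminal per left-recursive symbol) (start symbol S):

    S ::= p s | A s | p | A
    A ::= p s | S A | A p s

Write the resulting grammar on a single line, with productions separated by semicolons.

S ::= p s | A s | p | A; A ::= p s A' | S A A'; A' ::= p s A' | eps

A is directly left-recursive.
For A: α = {p s}, β = {p s, S A}. Rewrite as A → β A' and A' → α A' | ε.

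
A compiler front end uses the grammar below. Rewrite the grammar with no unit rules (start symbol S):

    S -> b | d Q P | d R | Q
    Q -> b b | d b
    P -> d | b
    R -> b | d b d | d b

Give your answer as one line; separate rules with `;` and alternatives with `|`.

Unit pairs: S ⇒* {Q}.
For every A with A ⇒* B via unit rules, add B's non-unit alternatives to A; then delete every rule of the form X → Y.

S -> b | d Q P | d R | b b | d b; Q -> b b | d b; P -> d | b; R -> b | d b d | d b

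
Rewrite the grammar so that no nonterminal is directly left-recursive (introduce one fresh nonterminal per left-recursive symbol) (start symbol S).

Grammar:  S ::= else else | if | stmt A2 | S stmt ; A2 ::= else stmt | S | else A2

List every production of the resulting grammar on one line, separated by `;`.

Left recursion appears on S.
For S: α = {stmt}, β = {else else, if, stmt A2}. Rewrite as S → β S' and S' → α S' | ε.

S ::= else else S' | if S' | stmt A2 S'; A2 ::= else stmt | S | else A2; S' ::= stmt S' | ε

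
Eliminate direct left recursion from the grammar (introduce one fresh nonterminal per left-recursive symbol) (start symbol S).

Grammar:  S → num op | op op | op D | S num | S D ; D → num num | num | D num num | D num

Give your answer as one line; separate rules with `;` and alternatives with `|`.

Left recursion appears on S, D.
For S: α = {num, D}, β = {num op, op op, op D}. Rewrite as S → β S' and S' → α S' | ε.
For D: α = {num num, num}, β = {num num, num}. Rewrite as D → β D' and D' → α D' | ε.

S → num op S' | op op S' | op D S'; D → num num D' | num D'; S' → num S' | D S' | ε; D' → num num D' | num D' | ε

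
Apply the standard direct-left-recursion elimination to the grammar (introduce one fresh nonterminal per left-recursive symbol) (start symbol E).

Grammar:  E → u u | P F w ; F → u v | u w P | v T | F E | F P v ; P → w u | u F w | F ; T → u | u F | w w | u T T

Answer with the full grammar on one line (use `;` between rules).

E → u u | P F w; F → u v F' | u w P F' | v T F'; P → w u | u F w | F; T → u | u F | w w | u T T; F' → E F' | P v F' | ε

F is directly left-recursive.
For F: α = {E, P v}, β = {u v, u w P, v T}. Rewrite as F → β F' and F' → α F' | ε.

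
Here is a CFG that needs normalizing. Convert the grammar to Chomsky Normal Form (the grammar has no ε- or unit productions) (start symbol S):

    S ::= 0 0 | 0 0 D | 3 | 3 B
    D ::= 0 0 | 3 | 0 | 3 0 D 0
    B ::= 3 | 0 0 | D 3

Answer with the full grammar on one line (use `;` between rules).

Introduce a nonterminal for each terminal appearing in a rule of length ≥ 2: X1 → 0, X2 → 3.
Binarize each right-hand side of length ≥ 3 by chaining fresh nonterminals (Y1, Y2, …): affected rules were S → X1 X1 D; D → X2 X1 D X1.

S ::= X1 X1 | X1 Y1 | 3 | X2 B; D ::= X1 X1 | 3 | 0 | X2 Y2; B ::= 3 | X1 X1 | D X2; X1 ::= 0; X2 ::= 3; Y1 ::= X1 D; Y2 ::= X1 Y3; Y3 ::= D X1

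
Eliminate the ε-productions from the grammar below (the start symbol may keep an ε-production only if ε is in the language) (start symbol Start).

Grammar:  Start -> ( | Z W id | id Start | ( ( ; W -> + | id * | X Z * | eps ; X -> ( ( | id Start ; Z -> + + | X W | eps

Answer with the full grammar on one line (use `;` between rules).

Nullable set = {W, Z}.
ε ∉ L(G), so no ε-production is kept.
Expand every rule over subsets of its nullable positions: Start → Z W id gives Z W id | Z id | W id | id. W → X Z * gives X Z * | X *. Z → X W gives X W | X.

Start -> ( | Z W id | Z id | W id | id | id Start | ( (; W -> + | id * | X Z * | X *; X -> ( ( | id Start; Z -> + + | X W | X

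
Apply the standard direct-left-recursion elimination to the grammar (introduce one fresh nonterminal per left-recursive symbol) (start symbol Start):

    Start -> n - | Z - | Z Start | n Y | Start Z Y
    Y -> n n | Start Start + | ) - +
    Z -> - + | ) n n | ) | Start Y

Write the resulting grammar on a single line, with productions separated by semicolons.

Start is directly left-recursive.
For Start: α = {Z Y}, β = {n -, Z -, Z Start, n Y}. Rewrite as Start → β Start1 and Start1 → α Start1 | ε.

Start -> n - Start1 | Z - Start1 | Z Start Start1 | n Y Start1; Y -> n n | Start Start + | ) - +; Z -> - + | ) n n | ) | Start Y; Start1 -> Z Y Start1 | ε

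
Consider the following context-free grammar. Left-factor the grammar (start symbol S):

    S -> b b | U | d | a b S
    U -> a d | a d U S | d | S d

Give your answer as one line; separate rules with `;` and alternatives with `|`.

S -> b b | U | d | a b S; U -> d | S d | a d U'; U' -> ε | U S

U has alternatives sharing prefix 'a d': factor to U → a d U' with U' → ε | U S.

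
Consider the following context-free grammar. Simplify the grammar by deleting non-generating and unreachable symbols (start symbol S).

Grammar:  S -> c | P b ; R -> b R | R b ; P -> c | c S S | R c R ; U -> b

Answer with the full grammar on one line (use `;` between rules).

Generating nonterminals: {P, S, U}.
Reachable from S after that: {P, S}.
Removed useless symbols: {R, U} and every production mentioning them.

S -> c | P b; P -> c | c S S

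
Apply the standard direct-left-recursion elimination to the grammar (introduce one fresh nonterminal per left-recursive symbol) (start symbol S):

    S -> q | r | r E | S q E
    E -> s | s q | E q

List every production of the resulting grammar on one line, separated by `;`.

S -> q S' | r S' | r E S'; E -> s E' | s q E'; S' -> q E S' | ε; E' -> q E' | ε

Directly left-recursive nonterminals: S, E.
For S: α = {q E}, β = {q, r, r E}. Rewrite as S → β S' and S' → α S' | ε.
For E: α = {q}, β = {s, s q}. Rewrite as E → β E' and E' → α E' | ε.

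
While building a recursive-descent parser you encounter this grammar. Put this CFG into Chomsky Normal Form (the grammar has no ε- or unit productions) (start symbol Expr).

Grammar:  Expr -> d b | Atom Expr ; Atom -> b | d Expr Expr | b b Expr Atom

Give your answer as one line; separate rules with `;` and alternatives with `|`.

Expr -> X1 X2 | Atom Expr; Atom -> b | X1 Y1 | X2 Y2; X1 -> d; X2 -> b; Y1 -> Expr Expr; Y2 -> X2 Y3; Y3 -> Expr Atom

Introduce a nonterminal for each terminal appearing in a rule of length ≥ 2: X1 → d, X2 → b.
Binarize each right-hand side of length ≥ 3 by chaining fresh nonterminals (Y1, Y2, …): affected rules were Atom → X1 Expr Expr; Atom → X2 X2 Expr Atom.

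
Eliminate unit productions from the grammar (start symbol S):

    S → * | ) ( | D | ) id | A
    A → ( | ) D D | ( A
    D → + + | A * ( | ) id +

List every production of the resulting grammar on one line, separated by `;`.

Unit pairs: S ⇒* {A, D}.
For each unit pair (A, B), copy every non-unit production of B to A, then drop all unit productions.

S → + + | A * ( | ) id + | * | ) ( | ) id | ( | ) D D | ( A; A → ( | ) D D | ( A; D → + + | A * ( | ) id +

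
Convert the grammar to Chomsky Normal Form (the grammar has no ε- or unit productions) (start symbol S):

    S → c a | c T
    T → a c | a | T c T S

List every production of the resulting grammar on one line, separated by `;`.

Introduce a nonterminal for each terminal appearing in a rule of length ≥ 2: X1 → c, X2 → a.
Binarize each right-hand side of length ≥ 3 by chaining fresh nonterminals (Y1, Y2, …): affected rules were T → T X1 T S.

S → X1 X2 | X1 T; T → X2 X1 | a | T Y1; X1 → c; X2 → a; Y1 → X1 Y2; Y2 → T S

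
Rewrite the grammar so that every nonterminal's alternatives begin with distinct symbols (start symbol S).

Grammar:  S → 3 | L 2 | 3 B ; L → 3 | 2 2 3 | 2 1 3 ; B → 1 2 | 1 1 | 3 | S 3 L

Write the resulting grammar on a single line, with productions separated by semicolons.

S has alternatives sharing prefix '3': factor to S → 3 S' with S' → ε | B.
L has alternatives sharing prefix '2': factor to L → 2 L' with L' → 2 3 | 1 3.
B has alternatives sharing prefix '1': factor to B → 1 B' with B' → 2 | 1.

S → L 2 | 3 S'; L → 3 | 2 L'; B → 3 | S 3 L | 1 B'; S' → eps | B; L' → 2 3 | 1 3; B' → 2 | 1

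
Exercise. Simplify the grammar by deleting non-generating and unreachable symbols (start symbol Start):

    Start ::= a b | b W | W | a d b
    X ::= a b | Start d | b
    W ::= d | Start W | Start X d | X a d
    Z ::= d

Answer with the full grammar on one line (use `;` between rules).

Generating nonterminals: {Start, W, X, Z}.
Reachable from Start after that: {Start, W, X}.
Removed useless symbols: {Z} and every production mentioning them.

Start ::= a b | b W | W | a d b; X ::= a b | Start d | b; W ::= d | Start W | Start X d | X a d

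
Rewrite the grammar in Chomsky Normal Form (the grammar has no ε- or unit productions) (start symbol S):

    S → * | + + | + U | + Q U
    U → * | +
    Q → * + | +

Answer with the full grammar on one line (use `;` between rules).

Introduce a nonterminal for each terminal appearing in a rule of length ≥ 2: X1 → +, X2 → *.
Binarize each right-hand side of length ≥ 3 by chaining fresh nonterminals (Y1, Y2, …): affected rules were S → X1 Q U.

S → * | X1 X1 | X1 U | X1 Y1; U → * | +; Q → X2 X1 | +; X1 → +; X2 → *; Y1 → Q U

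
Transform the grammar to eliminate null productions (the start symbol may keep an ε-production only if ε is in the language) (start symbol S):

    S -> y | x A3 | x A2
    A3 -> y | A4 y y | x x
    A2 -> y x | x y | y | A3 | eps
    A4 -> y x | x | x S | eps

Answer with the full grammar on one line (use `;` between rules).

S -> y | x A3 | x A2 | x; A3 -> y | A4 y y | y y | x x; A2 -> y x | x y | y | A3; A4 -> y x | x | x S

Nullable set = {A2, A4}.
ε ∉ L(G), so no ε-production is kept.
Add the nullable-subset variants: S → x A2 gives x A2 | x. A3 → A4 y y gives A4 y y | y y.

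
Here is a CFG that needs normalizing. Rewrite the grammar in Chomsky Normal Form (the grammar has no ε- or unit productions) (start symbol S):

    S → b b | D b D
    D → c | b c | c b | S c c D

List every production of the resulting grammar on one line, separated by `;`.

Introduce a nonterminal for each terminal appearing in a rule of length ≥ 2: X1 → b, X2 → c.
Binarize each right-hand side of length ≥ 3 by chaining fresh nonterminals (Y1, Y2, …): affected rules were S → D X1 D; D → S X2 X2 D.

S → X1 X1 | D Y1; D → c | X1 X2 | X2 X1 | S Y2; X1 → b; X2 → c; Y1 → X1 D; Y2 → X2 Y3; Y3 → X2 D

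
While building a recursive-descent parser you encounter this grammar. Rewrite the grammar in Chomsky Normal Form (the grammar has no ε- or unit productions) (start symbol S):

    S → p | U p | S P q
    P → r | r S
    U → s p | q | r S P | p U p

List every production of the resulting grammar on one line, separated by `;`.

S → p | U X1 | S Y1; P → r | X3 S; U → X4 X1 | q | X3 Y2 | X1 Y3; X1 → p; X2 → q; X3 → r; X4 → s; Y1 → P X2; Y2 → S P; Y3 → U X1

Introduce a nonterminal for each terminal appearing in a rule of length ≥ 2: X1 → p, X2 → q, X3 → r, X4 → s.
Binarize each right-hand side of length ≥ 3 by chaining fresh nonterminals (Y1, Y2, …): affected rules were S → S P X2; U → X3 S P; U → X1 U X1.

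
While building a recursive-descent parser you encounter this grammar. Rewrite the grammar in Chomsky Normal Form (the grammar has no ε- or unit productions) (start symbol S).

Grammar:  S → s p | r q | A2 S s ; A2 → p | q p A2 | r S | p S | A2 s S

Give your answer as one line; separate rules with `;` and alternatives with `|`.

Introduce a nonterminal for each terminal appearing in a rule of length ≥ 2: X1 → s, X2 → p, X3 → r, X4 → q.
Binarize each right-hand side of length ≥ 3 by chaining fresh nonterminals (Y1, Y2, …): affected rules were S → A2 S X1; A2 → X4 X2 A2; A2 → A2 X1 S.

S → X1 X2 | X3 X4 | A2 Y1; A2 → p | X4 Y2 | X3 S | X2 S | A2 Y3; X1 → s; X2 → p; X3 → r; X4 → q; Y1 → S X1; Y2 → X2 A2; Y3 → X1 S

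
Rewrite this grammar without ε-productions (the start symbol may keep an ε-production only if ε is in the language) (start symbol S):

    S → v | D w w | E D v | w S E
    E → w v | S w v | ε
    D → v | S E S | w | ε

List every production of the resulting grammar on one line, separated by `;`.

Nullable set = {D, E}.
ε ∉ L(G), so no ε-production is kept.
For each production, add variants omitting each subset of nullable occurrences: S → D w w gives D w w | w w. S → E D v gives E D v | E v | D v. S → w S E gives w S E | w S. D → S E S gives S E S | S S.

S → v | D w w | w w | E D v | E v | D v | w S E | w S; E → w v | S w v; D → v | S E S | S S | w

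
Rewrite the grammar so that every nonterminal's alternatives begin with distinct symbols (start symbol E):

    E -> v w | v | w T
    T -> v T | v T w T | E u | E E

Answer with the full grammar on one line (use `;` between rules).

E -> w T | v E'; T -> v T T' | E T''; E' -> w | eps; T' -> eps | w T; T'' -> u | E

E has alternatives sharing prefix 'v': factor to E → v E' with E' → w | ε.
T has alternatives sharing prefix 'v T': factor to T → v T T' with T' → ε | w T.
T has alternatives sharing prefix 'E': factor to T → E T'' with T'' → u | E.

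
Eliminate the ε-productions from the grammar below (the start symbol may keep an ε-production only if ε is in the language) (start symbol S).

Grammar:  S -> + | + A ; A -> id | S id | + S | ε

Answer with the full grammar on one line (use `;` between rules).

S -> + | + A; A -> id | S id | + S

Nullable set = {A}.
ε ∉ L(G), so no ε-production is kept.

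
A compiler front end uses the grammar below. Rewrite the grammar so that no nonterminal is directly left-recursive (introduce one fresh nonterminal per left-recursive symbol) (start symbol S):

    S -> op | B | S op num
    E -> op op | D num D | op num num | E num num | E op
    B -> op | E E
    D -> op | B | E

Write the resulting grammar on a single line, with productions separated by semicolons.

S -> op S' | B S'; E -> op op E' | D num D E' | op num num E'; B -> op | E E; D -> op | B | E; S' -> op num S' | ε; E' -> num num E' | op E' | ε

Left recursion appears on S, E.
For S: α = {op num}, β = {op, B}. Rewrite as S → β S' and S' → α S' | ε.
For E: α = {num num, op}, β = {op op, D num D, op num num}. Rewrite as E → β E' and E' → α E' | ε.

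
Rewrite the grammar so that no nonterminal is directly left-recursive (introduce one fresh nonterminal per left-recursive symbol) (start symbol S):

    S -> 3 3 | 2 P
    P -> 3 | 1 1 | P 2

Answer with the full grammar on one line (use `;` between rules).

S -> 3 3 | 2 P; P -> 3 P' | 1 1 P'; P' -> 2 P' | eps

Left recursion appears on P.
For P: α = {2}, β = {3, 1 1}. Rewrite as P → β P' and P' → α P' | ε.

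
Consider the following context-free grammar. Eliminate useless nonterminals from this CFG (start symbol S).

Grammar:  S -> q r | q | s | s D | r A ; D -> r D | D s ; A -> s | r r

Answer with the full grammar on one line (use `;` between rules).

Generating nonterminals: {A, S}.
Reachable from S after that: {A, S}.
Removed useless symbols: {D} and every production mentioning them.

S -> q r | q | s | r A; A -> s | r r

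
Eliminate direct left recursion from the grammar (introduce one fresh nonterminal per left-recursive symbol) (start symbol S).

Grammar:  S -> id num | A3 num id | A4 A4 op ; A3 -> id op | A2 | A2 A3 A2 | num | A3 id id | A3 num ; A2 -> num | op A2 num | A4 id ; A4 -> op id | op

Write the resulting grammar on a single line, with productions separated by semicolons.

Left recursion appears on A3.
For A3: α = {id id, num}, β = {id op, A2, A2 A3 A2, num}. Rewrite as A3 → β A3' and A3' → α A3' | ε.

S -> id num | A3 num id | A4 A4 op; A3 -> id op A3' | A2 A3' | A2 A3 A2 A3' | num A3'; A2 -> num | op A2 num | A4 id; A4 -> op id | op; A3' -> id id A3' | num A3' | epsilon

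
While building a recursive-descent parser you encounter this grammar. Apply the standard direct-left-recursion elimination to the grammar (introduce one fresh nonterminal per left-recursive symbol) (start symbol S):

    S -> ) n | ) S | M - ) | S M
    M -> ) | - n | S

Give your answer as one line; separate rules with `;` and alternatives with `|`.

Directly left-recursive nonterminal: S.
For S: α = {M}, β = {) n, ) S, M - )}. Rewrite as S → β S' and S' → α S' | ε.

S -> ) n S' | ) S S' | M - ) S'; M -> ) | - n | S; S' -> M S' | epsilon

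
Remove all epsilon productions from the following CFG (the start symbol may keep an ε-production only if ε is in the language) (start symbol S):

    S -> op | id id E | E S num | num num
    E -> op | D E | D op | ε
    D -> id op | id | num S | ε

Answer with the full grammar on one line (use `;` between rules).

S -> op | id id E | id id | E S num | S num | num num; E -> op | D E | D | D op; D -> id op | id | num S

Nullable set = {D, E}.
ε ∉ L(G), so no ε-production is kept.
Expand every rule over subsets of its nullable positions: S → id id E gives id id E | id id. S → E S num gives E S num | S num. E → D E gives D E | D.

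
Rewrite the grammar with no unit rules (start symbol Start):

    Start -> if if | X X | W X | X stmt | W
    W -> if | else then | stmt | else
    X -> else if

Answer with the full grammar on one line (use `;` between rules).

Start -> if if | X X | W X | X stmt | if | else then | stmt | else; W -> if | else then | stmt | else; X -> else if

Unit pairs: Start ⇒* {W}.
For every A with A ⇒* B via unit rules, add B's non-unit alternatives to A; then delete every rule of the form X → Y.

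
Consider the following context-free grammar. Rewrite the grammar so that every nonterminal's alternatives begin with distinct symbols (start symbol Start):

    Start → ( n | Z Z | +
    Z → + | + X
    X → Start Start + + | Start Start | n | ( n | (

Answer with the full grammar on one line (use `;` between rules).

Z has alternatives sharing prefix '+': factor to Z → + Z1 with Z1 → ε | X.
X has alternatives sharing prefix 'Start Start': factor to X → Start Start X1 with X1 → + + | ε.
X has alternatives sharing prefix '(': factor to X → ( X2 with X2 → n | ε.

Start → ( n | Z Z | +; Z → + Z1; X → n | Start Start X1 | ( X2; Z1 → ε | X; X1 → + + | ε; X2 → n | ε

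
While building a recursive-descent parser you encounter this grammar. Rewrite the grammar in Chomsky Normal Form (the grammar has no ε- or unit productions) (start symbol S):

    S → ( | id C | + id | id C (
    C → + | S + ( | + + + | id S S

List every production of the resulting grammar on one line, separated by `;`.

S → ( | X1 C | X2 X1 | X1 Y1; C → + | S Y2 | X2 Y3 | X1 Y4; X1 → id; X2 → +; X3 → (; Y1 → C X3; Y2 → X2 X3; Y3 → X2 X2; Y4 → S S

Introduce a nonterminal for each terminal appearing in a rule of length ≥ 2: X1 → id, X2 → +, X3 → (.
Binarize each right-hand side of length ≥ 3 by chaining fresh nonterminals (Y1, Y2, …): affected rules were S → X1 C X3; C → S X2 X3; C → X2 X2 X2; C → X1 S S.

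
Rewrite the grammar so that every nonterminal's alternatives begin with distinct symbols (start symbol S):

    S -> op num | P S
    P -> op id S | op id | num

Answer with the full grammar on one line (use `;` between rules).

S -> op num | P S; P -> num | op id P'; P' -> S | epsilon

P has alternatives sharing prefix 'op id': factor to P → op id P' with P' → S | ε.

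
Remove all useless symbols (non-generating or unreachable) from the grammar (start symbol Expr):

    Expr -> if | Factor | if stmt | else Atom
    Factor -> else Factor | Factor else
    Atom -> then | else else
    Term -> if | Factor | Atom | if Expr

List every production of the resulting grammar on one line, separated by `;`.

Expr -> if | if stmt | else Atom; Atom -> then | else else

Generating nonterminals: {Atom, Expr, Term}.
Reachable from Expr after that: {Atom, Expr}.
Removed useless symbols: {Factor, Term} and every production mentioning them.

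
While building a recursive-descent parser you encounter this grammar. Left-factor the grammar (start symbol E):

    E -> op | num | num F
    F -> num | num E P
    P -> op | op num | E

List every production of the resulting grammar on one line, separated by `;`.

E -> op | num E'; F -> num F'; P -> E | op P'; E' -> ε | F; F' -> ε | E P; P' -> ε | num

E has alternatives sharing prefix 'num': factor to E → num E' with E' → ε | F.
F has alternatives sharing prefix 'num': factor to F → num F' with F' → ε | E P.
P has alternatives sharing prefix 'op': factor to P → op P' with P' → ε | num.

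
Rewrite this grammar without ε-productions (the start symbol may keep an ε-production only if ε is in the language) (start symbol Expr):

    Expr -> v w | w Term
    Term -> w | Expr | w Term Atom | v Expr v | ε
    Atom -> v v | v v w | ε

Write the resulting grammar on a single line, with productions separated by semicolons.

Expr -> v w | w Term | w; Term -> w | Expr | w Term Atom | w Term | w Atom | v Expr v; Atom -> v v | v v w

Nullable set = {Atom, Term}.
ε ∉ L(G), so no ε-production is kept.
For each production, add variants omitting each subset of nullable occurrences: Expr → w Term gives w Term | w. Term → w Term Atom gives w Term Atom | w Term | w Atom.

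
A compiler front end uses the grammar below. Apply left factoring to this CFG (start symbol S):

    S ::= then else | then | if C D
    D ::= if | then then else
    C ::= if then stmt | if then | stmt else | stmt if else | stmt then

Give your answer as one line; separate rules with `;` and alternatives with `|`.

S ::= if C D | then S'; D ::= if | then then else; C ::= stmt C' | if then C''; S' ::= else | ε; C' ::= else | if else | then; C'' ::= stmt | ε

S has alternatives sharing prefix 'then': factor to S → then S' with S' → else | ε.
C has alternatives sharing prefix 'stmt': factor to C → stmt C' with C' → else | if else | then.
C has alternatives sharing prefix 'if then': factor to C → if then C'' with C'' → stmt | ε.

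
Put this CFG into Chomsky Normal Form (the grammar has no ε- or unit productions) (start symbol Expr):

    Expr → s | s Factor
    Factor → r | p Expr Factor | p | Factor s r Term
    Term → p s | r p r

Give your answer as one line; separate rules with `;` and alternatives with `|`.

Introduce a nonterminal for each terminal appearing in a rule of length ≥ 2: X1 → s, X2 → p, X3 → r.
Binarize each right-hand side of length ≥ 3 by chaining fresh nonterminals (Y1, Y2, …): affected rules were Factor → X2 Expr Factor; Factor → Factor X1 X3 Term; Term → X3 X2 X3.

Expr → s | X1 Factor; Factor → r | X2 Y1 | p | Factor Y2; Term → X2 X1 | X3 Y4; X1 → s; X2 → p; X3 → r; Y1 → Expr Factor; Y2 → X1 Y3; Y3 → X3 Term; Y4 → X2 X3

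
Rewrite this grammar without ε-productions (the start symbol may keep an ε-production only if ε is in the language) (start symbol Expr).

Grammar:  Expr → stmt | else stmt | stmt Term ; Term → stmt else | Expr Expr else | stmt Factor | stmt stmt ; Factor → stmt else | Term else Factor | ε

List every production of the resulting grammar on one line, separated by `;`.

Nullable set = {Factor}.
ε ∉ L(G), so no ε-production is kept.
For each production, add variants omitting each subset of nullable occurrences: Term → stmt Factor gives stmt Factor | stmt. Factor → Term else Factor gives Term else Factor | Term else.

Expr → stmt | else stmt | stmt Term; Term → stmt else | Expr Expr else | stmt Factor | stmt | stmt stmt; Factor → stmt else | Term else Factor | Term else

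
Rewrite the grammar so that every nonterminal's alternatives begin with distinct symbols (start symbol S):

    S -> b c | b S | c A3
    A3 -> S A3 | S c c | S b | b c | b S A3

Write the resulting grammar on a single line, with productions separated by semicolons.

S has alternatives sharing prefix 'b': factor to S → b S' with S' → c | S.
A3 has alternatives sharing prefix 'S': factor to A3 → S A3' with A3' → A3 | c c | b.
A3 has alternatives sharing prefix 'b': factor to A3 → b A3'' with A3'' → c | S A3.

S -> c A3 | b S'; A3 -> S A3' | b A3''; S' -> c | S; A3' -> A3 | c c | b; A3'' -> c | S A3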